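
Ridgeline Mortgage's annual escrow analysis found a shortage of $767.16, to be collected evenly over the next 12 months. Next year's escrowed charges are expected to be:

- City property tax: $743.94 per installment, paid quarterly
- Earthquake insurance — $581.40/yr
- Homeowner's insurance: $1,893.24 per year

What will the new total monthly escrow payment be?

City property tax = $743.94 × 4 = $2,975.76/yr
Earthquake insurance = $581.40/yr
Homeowner's insurance = $1,893.24/yr
Yearly total = $2,975.76 + $581.40 + $1,893.24 = $5,450.40
Base monthly escrow = $5,450.40 ÷ 12 = $454.20
Shortage spread = $767.16 ÷ 12 = $63.93/mo
Adjusted monthly = $454.20 + $63.93 = $518.13

$518.13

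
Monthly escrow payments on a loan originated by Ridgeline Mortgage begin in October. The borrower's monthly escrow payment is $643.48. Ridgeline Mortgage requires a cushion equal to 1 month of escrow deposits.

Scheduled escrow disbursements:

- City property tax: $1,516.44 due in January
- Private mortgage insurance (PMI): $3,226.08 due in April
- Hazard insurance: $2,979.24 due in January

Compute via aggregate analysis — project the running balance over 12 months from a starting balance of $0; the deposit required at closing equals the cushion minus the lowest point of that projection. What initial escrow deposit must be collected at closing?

Cushion = 1 × $643.48 = $643.48
Trial balance (start $0, +$643.48 each month, − disbursements):
  Oct: +$643.48 → $643.48
  Nov: +$643.48 → $1,286.96
  Dec: +$643.48 → $1,930.44
  Jan: +$643.48 − $4,495.68 → -$1,921.76
  Feb: +$643.48 → -$1,278.28
  Mar: +$643.48 → -$634.80
  Apr: +$643.48 − $3,226.08 → -$3,217.40
  May: +$643.48 → -$2,573.92
  Jun: +$643.48 → -$1,930.44
  Jul: +$643.48 → -$1,286.96
  Aug: +$643.48 → -$643.48
  Sep: +$643.48 → $0.00
Lowest trial balance = -$3,217.40 (Apr)
Initial deposit = cushion − low point = $643.48 − (-$3,217.40) = $3,860.88

$3,860.88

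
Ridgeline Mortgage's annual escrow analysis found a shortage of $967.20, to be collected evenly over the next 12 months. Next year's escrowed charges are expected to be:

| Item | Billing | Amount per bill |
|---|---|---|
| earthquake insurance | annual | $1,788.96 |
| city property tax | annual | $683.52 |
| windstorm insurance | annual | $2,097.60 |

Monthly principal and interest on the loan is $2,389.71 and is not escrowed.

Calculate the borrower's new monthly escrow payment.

$461.44

Earthquake insurance = $1,788.96 per year
City property tax = $683.52 per year
Windstorm insurance = $2,097.60 per year
Total annual escrow = $1,788.96 + $683.52 + $2,097.60 = $4,570.08
Base monthly escrow = $4,570.08 / 12 = $380.84
Shortage per month = $967.20 ÷ 12 = $80.60
Adjusted monthly = $380.84 + $80.60 = $461.44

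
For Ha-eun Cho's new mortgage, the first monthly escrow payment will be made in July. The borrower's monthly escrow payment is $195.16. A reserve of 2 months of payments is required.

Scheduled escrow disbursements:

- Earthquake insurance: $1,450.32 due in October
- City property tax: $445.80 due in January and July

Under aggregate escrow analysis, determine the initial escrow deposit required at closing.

$1,505.80

Cushion = 2 × $195.16 = $390.32
Trial balance (start $0, +$195.16 each month, − disbursements):
  Jul: +$195.16 − $445.80 → -$250.64
  Aug: +$195.16 → -$55.48
  Sep: +$195.16 → $139.68
  Oct: +$195.16 − $1,450.32 → -$1,115.48
  Nov: +$195.16 → -$920.32
  Dec: +$195.16 → -$725.16
  Jan: +$195.16 − $445.80 → -$975.80
  Feb: +$195.16 → -$780.64
  Mar: +$195.16 → -$585.48
  Apr: +$195.16 → -$390.32
  May: +$195.16 → -$195.16
  Jun: +$195.16 → $0.00
Lowest trial balance = -$1,115.48 (Oct)
Initial deposit = cushion − low point = $390.32 − (-$1,115.48) = $1,505.80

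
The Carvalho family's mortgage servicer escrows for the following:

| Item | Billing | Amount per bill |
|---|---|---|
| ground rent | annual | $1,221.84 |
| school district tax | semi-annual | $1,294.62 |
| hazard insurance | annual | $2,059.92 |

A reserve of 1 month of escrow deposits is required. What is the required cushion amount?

$489.25

Ground rent = $1,221.84/yr
School district tax = $1,294.62 × 2 = $2,589.24/yr
Hazard insurance = $2,059.92/yr
Total per year = $1,221.84 + $2,589.24 + $2,059.92 = $5,871.00
Per month = $5,871.00 ÷ 12 = $489.25
Reserve = 1 × $489.25 = $489.25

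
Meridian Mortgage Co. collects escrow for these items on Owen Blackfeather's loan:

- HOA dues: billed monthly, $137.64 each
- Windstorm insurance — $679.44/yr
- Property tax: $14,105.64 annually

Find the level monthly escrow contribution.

$1,369.73

HOA dues = $137.64 × 12 = $1,651.68 per year
Windstorm insurance = $679.44 per year
Property tax = $14,105.64 per year
Annual escrow total = $1,651.68 + $679.44 + $14,105.64 = $16,436.76
Monthly escrow = $16,436.76 / 12 = $1,369.73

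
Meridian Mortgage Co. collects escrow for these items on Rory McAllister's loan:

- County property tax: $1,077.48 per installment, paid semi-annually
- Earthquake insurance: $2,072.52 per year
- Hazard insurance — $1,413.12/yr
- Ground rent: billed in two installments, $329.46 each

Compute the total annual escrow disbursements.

County property tax = $1,077.48 × 2 = $2,154.96 per year
Earthquake insurance = $2,072.52 per year
Hazard insurance = $1,413.12 per year
Ground rent = $329.46 × 2 = $658.92 per year
Yearly total = $6,299.52

$6,299.52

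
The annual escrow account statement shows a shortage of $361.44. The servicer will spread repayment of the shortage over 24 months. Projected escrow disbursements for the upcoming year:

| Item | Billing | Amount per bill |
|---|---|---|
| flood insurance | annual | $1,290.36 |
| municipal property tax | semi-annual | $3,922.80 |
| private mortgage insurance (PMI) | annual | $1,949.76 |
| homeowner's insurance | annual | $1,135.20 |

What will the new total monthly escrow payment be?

$1,033.47

Flood insurance: $1,290.36 annually
Municipal property tax: $3,922.80 × 2 = $7,845.60 annually
Private mortgage insurance (PMI): $1,949.76 annually
Homeowner's insurance: $1,135.20 annually
Yearly total = $1,290.36 + $7,845.60 + $1,949.76 + $1,135.20 = $12,220.92
Base monthly escrow = $12,220.92 ÷ 12 = $1,018.41
Monthly shortage recovery: $361.44 / 24 = $15.06
Adjusted monthly = $1,018.41 + $15.06 = $1,033.47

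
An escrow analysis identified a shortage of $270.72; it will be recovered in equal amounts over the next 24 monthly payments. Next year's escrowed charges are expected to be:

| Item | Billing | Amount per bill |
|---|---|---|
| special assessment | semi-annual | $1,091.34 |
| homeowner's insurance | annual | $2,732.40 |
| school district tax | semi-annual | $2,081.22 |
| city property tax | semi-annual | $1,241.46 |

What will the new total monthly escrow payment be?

$974.65

Special assessment — $1,091.34 × 2 = $2,182.68/yr
Homeowner's insurance — $2,732.40/yr
School district tax — $2,081.22 × 2 = $4,162.44/yr
City property tax — $1,241.46 × 2 = $2,482.92/yr
Total annual escrow = $2,182.68 + $2,732.40 + $4,162.44 + $2,482.92 = $11,560.44
Base monthly escrow = $11,560.44 / 12 = $963.37
Shortage spread = $270.72 ÷ 24 = $11.28/mo
New monthly escrow = $963.37 + $11.28 = $974.65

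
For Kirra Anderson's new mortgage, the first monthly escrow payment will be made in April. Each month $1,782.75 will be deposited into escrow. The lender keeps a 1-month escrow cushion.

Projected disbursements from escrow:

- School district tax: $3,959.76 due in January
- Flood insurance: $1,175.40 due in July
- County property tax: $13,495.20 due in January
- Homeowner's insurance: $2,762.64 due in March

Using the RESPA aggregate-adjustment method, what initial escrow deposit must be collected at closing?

Cushion = 1 × $1,782.75 = $1,782.75
Trial balance (start $0, +$1,782.75 each month, − disbursements):
  Apr: +$1,782.75 → $1,782.75
  May: +$1,782.75 → $3,565.50
  Jun: +$1,782.75 → $5,348.25
  Jul: +$1,782.75 − $1,175.40 → $5,955.60
  Aug: +$1,782.75 → $7,738.35
  Sep: +$1,782.75 → $9,521.10
  Oct: +$1,782.75 → $11,303.85
  Nov: +$1,782.75 → $13,086.60
  Dec: +$1,782.75 → $14,869.35
  Jan: +$1,782.75 − $17,454.96 → -$802.86
  Feb: +$1,782.75 → $979.89
  Mar: +$1,782.75 − $2,762.64 → $0.00
Lowest trial balance = -$802.86 (Jan)
Initial deposit = cushion − low point = $1,782.75 − (-$802.86) = $2,585.61

$2,585.61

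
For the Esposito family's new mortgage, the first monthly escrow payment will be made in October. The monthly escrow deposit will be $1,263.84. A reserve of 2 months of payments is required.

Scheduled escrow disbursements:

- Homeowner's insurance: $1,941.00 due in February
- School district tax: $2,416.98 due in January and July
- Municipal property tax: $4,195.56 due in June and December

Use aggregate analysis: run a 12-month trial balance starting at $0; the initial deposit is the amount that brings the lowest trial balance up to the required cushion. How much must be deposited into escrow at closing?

Cushion = 2 × $1,263.84 = $2,527.68
Trial balance (start $0, +$1,263.84 each month, − disbursements):
  Oct: +$1,263.84 → $1,263.84
  Nov: +$1,263.84 → $2,527.68
  Dec: +$1,263.84 − $4,195.56 → -$404.04
  Jan: +$1,263.84 − $2,416.98 → -$1,557.18
  Feb: +$1,263.84 − $1,941.00 → -$2,234.34
  Mar: +$1,263.84 → -$970.50
  Apr: +$1,263.84 → $293.34
  May: +$1,263.84 → $1,557.18
  Jun: +$1,263.84 − $4,195.56 → -$1,374.54
  Jul: +$1,263.84 − $2,416.98 → -$2,527.68
  Aug: +$1,263.84 → -$1,263.84
  Sep: +$1,263.84 → $0.00
Lowest trial balance = -$2,527.68 (Jul)
Initial deposit = cushion − low point = $2,527.68 − (-$2,527.68) = $5,055.36

$5,055.36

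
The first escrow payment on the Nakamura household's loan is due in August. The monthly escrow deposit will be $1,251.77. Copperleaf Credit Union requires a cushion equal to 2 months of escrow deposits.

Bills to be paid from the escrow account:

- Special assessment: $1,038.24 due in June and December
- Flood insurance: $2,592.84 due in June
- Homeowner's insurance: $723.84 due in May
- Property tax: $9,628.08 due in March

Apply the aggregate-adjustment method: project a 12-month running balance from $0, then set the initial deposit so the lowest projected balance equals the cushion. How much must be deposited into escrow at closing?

Cushion = 2 × $1,251.77 = $2,503.54
Trial balance (start $0, +$1,251.77 each month, − disbursements):
  Aug: +$1,251.77 → $1,251.77
  Sep: +$1,251.77 → $2,503.54
  Oct: +$1,251.77 → $3,755.31
  Nov: +$1,251.77 → $5,007.08
  Dec: +$1,251.77 − $1,038.24 → $5,220.61
  Jan: +$1,251.77 → $6,472.38
  Feb: +$1,251.77 → $7,724.15
  Mar: +$1,251.77 − $9,628.08 → -$652.16
  Apr: +$1,251.77 → $599.61
  May: +$1,251.77 − $723.84 → $1,127.54
  Jun: +$1,251.77 − $3,631.08 → -$1,251.77
  Jul: +$1,251.77 → $0.00
Lowest trial balance = -$1,251.77 (Jun)
Initial deposit = cushion − low point = $2,503.54 − (-$1,251.77) = $3,755.31

$3,755.31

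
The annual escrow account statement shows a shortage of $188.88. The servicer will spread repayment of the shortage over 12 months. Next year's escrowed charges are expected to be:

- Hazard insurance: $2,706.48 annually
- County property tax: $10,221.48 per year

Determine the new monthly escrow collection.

$1,093.07

Hazard insurance = $2,706.48
County property tax = $10,221.48
Annual escrow total = $2,706.48 + $10,221.48 = $12,927.96
Monthly = $12,927.96 / 12 = $1,077.33
Shortage per month = $188.88 / 12 = $15.74
New monthly escrow = $1,077.33 + $15.74 = $1,093.07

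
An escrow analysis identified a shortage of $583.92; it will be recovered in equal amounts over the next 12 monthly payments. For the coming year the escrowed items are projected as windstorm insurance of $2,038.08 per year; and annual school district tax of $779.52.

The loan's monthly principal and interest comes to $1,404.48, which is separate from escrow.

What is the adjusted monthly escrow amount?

$283.46

Windstorm insurance — $2,038.08 per year
School district tax — $779.52 per year
Combined annual = $2,038.08 + $779.52 = $2,817.60
Monthly escrow = $2,817.60 ÷ 12 = $234.80
Shortage per month = $583.92 / 12 = $48.66
Adjusted monthly = $234.80 + $48.66 = $283.46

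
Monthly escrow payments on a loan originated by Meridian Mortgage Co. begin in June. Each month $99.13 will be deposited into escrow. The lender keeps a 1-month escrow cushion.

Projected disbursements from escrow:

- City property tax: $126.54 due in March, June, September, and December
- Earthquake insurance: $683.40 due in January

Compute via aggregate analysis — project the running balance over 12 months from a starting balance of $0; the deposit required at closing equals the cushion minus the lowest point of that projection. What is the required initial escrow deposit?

$369.11

Cushion = 1 × $99.13 = $99.13
Trial balance (start $0, +$99.13 each month, − disbursements):
  Jun: +$99.13 − $126.54 → -$27.41
  Jul: +$99.13 → $71.72
  Aug: +$99.13 → $170.85
  Sep: +$99.13 − $126.54 → $143.44
  Oct: +$99.13 → $242.57
  Nov: +$99.13 → $341.70
  Dec: +$99.13 − $126.54 → $314.29
  Jan: +$99.13 − $683.40 → -$269.98
  Feb: +$99.13 → -$170.85
  Mar: +$99.13 − $126.54 → -$198.26
  Apr: +$99.13 → -$99.13
  May: +$99.13 → $0.00
Lowest trial balance = -$269.98 (Jan)
Initial deposit = cushion − low point = $99.13 − (-$269.98) = $369.11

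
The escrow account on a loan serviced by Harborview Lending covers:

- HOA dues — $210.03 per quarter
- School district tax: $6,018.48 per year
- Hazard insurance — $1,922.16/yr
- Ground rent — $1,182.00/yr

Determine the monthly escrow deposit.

HOA dues — $210.03 × 4 = $840.12/yr
School district tax — $6,018.48/yr
Hazard insurance — $1,922.16/yr
Ground rent — $1,182.00/yr
Yearly total = $840.12 + $6,018.48 + $1,922.16 + $1,182.00 = $9,962.76
Per month = $9,962.76 / 12 = $830.23

$830.23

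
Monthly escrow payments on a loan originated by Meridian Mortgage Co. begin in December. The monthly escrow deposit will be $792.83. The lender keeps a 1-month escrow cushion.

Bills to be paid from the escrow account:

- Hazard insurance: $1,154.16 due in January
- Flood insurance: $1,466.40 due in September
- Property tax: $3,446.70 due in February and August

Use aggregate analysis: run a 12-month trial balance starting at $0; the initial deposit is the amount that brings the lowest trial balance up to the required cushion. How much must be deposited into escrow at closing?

Cushion = 1 × $792.83 = $792.83
Trial balance (start $0, +$792.83 each month, − disbursements):
  Dec: +$792.83 → $792.83
  Jan: +$792.83 − $1,154.16 → $431.50
  Feb: +$792.83 − $3,446.70 → -$2,222.37
  Mar: +$792.83 → -$1,429.54
  Apr: +$792.83 → -$636.71
  May: +$792.83 → $156.12
  Jun: +$792.83 → $948.95
  Jul: +$792.83 → $1,741.78
  Aug: +$792.83 − $3,446.70 → -$912.09
  Sep: +$792.83 − $1,466.40 → -$1,585.66
  Oct: +$792.83 → -$792.83
  Nov: +$792.83 → $0.00
Lowest trial balance = -$2,222.37 (Feb)
Initial deposit = cushion − low point = $792.83 − (-$2,222.37) = $3,015.20

$3,015.20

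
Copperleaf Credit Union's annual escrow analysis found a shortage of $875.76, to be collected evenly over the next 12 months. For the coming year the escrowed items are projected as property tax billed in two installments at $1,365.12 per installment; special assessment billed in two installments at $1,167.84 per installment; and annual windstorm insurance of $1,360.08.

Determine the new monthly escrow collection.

Property tax: $1,365.12 × 2 = $2,730.24
Special assessment: $1,167.84 × 2 = $2,335.68
Windstorm insurance: $1,360.08
Total per year = $2,730.24 + $2,335.68 + $1,360.08 = $6,426.00
Monthly = $6,426.00 / 12 = $535.50
Monthly shortage recovery: $875.76 / 12 = $72.98
Adjusted monthly = $535.50 + $72.98 = $608.48

$608.48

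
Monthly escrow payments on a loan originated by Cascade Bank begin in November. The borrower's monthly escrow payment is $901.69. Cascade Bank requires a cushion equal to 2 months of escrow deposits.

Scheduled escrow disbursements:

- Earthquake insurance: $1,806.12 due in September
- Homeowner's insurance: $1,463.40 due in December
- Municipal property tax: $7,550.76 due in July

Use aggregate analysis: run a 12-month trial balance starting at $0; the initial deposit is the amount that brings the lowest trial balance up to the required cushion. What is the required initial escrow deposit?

Cushion = 2 × $901.69 = $1,803.38
Trial balance (start $0, +$901.69 each month, − disbursements):
  Nov: +$901.69 → $901.69
  Dec: +$901.69 − $1,463.40 → $339.98
  Jan: +$901.69 → $1,241.67
  Feb: +$901.69 → $2,143.36
  Mar: +$901.69 → $3,045.05
  Apr: +$901.69 → $3,946.74
  May: +$901.69 → $4,848.43
  Jun: +$901.69 → $5,750.12
  Jul: +$901.69 − $7,550.76 → -$898.95
  Aug: +$901.69 → $2.74
  Sep: +$901.69 − $1,806.12 → -$901.69
  Oct: +$901.69 → $0.00
Lowest trial balance = -$901.69 (Sep)
Initial deposit = cushion − low point = $1,803.38 − (-$901.69) = $2,705.07

$2,705.07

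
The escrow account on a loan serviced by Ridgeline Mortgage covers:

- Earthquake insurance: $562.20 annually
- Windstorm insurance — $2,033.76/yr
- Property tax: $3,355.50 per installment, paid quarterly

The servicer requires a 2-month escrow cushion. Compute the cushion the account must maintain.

Earthquake insurance — $562.20
Windstorm insurance — $2,033.76
Property tax — $3,355.50 × 4 = $13,422.00
Total annual escrow = $16,017.96
Monthly = $16,017.96 / 12 = $1,334.83
Required cushion = 2 × $1,334.83 = $2,669.66

$2,669.66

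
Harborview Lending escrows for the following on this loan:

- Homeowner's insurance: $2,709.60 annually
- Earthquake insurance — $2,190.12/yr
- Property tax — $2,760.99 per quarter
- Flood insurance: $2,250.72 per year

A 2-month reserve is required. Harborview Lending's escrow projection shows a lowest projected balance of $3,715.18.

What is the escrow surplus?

$682.78

Homeowner's insurance: $2,709.60/yr
Earthquake insurance: $2,190.12/yr
Property tax: $2,760.99 × 4 = $11,043.96/yr
Flood insurance: $2,250.72/yr
Combined annual = $18,194.40
Per month = $18,194.40 ÷ 12 = $1,516.20
Cushion = 2 × $1,516.20 = $3,032.40
Excess over cushion: $3,715.18 − $3,032.40 = $682.78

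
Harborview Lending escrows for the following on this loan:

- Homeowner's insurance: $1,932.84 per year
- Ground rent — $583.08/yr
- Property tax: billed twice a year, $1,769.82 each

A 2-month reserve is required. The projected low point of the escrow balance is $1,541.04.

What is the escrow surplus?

Homeowner's insurance = $1,932.84 per year
Ground rent = $583.08 per year
Property tax = $1,769.82 × 2 = $3,539.64 per year
Annual escrow total = $1,932.84 + $583.08 + $3,539.64 = $6,055.56
Monthly escrow = $6,055.56 ÷ 12 = $504.63
Required reserve = 2 × $504.63 = $1,009.26
Excess over cushion: $1,541.04 − $1,009.26 = $531.78

$531.78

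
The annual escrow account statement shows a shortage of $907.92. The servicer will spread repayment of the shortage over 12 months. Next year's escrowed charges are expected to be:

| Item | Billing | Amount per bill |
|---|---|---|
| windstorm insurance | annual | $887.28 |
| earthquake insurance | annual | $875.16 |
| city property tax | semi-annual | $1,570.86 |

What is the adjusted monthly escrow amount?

$484.34

Windstorm insurance = $887.28
Earthquake insurance = $875.16
City property tax = $1,570.86 × 2 = $3,141.72
Yearly total = $887.28 + $875.16 + $3,141.72 = $4,904.16
Per month = $4,904.16 / 12 = $408.68
Shortage per month = $907.92 / 12 = $75.66
Adjusted monthly = $408.68 + $75.66 = $484.34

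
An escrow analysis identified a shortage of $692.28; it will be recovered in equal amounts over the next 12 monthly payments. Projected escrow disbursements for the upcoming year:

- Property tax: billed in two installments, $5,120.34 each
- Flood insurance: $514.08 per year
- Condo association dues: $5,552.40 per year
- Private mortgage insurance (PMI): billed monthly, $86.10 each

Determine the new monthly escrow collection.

$1,502.72

Property tax — $5,120.34 × 2 = $10,240.68 per year
Flood insurance — $514.08 per year
Condo association dues — $5,552.40 per year
Private mortgage insurance (PMI) — $86.10 × 12 = $1,033.20 per year
Yearly total = $10,240.68 + $514.08 + $5,552.40 + $1,033.20 = $17,340.36
Per month = $17,340.36 ÷ 12 = $1,445.03
Shortage spread = $692.28 ÷ 12 = $57.69/mo
New monthly escrow = $1,445.03 + $57.69 = $1,502.72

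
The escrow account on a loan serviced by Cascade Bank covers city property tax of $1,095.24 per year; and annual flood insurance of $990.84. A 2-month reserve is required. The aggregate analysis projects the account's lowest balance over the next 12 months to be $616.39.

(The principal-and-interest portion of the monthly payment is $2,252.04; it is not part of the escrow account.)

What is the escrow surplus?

$268.71

City property tax — $1,095.24
Flood insurance — $990.84
Combined annual = $2,086.08
Monthly escrow = $2,086.08 / 12 = $173.84
Cushion = 2 × $173.84 = $347.68
Excess over cushion: $616.39 − $347.68 = $268.71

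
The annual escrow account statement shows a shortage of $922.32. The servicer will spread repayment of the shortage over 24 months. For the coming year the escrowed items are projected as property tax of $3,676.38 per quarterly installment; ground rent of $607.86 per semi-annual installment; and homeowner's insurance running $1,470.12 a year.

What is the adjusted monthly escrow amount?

Property tax = $3,676.38 × 4 = $14,705.52/yr
Ground rent = $607.86 × 2 = $1,215.72/yr
Homeowner's insurance = $1,470.12/yr
Total annual escrow = $17,391.36
Monthly = $17,391.36 / 12 = $1,449.28
Monthly shortage recovery: $922.32 ÷ 24 = $38.43
New monthly escrow = $1,449.28 + $38.43 = $1,487.71

$1,487.71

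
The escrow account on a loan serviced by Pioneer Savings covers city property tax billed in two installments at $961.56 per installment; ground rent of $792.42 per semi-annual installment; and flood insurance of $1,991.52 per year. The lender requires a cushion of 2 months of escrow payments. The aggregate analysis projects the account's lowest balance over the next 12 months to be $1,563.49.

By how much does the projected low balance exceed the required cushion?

$646.91

City property tax: $961.56 × 2 = $1,923.12
Ground rent: $792.42 × 2 = $1,584.84
Flood insurance: $1,991.52
Annual escrow total = $1,923.12 + $1,584.84 + $1,991.52 = $5,499.48
Per month = $5,499.48 / 12 = $458.29
Required reserve = 2 × $458.29 = $916.58
Excess over cushion: $1,563.49 − $916.58 = $646.91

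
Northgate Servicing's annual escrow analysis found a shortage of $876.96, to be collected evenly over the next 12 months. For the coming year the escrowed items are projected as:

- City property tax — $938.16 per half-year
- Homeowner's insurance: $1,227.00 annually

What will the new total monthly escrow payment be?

City property tax: $938.16 × 2 = $1,876.32 annually
Homeowner's insurance: $1,227.00 annually
Annual escrow total = $3,103.32
Monthly escrow = $3,103.32 / 12 = $258.61
Shortage per month = $876.96 / 12 = $73.08
New monthly escrow = $258.61 + $73.08 = $331.69

$331.69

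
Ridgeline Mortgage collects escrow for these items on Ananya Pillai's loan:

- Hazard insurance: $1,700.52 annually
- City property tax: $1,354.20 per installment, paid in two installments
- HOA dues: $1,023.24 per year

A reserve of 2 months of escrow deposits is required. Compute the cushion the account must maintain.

$905.36

Hazard insurance — $1,700.52 per year
City property tax — $1,354.20 × 2 = $2,708.40 per year
HOA dues — $1,023.24 per year
Total per year = $1,700.52 + $2,708.40 + $1,023.24 = $5,432.16
Base monthly escrow = $5,432.16 / 12 = $452.68
Required cushion = 2 × $452.68 = $905.36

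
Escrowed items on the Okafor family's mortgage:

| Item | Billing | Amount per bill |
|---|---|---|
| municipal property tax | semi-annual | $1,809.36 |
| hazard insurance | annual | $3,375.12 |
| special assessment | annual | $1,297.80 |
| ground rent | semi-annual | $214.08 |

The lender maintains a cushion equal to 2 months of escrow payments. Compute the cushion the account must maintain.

$1,453.30

Municipal property tax — $1,809.36 × 2 = $3,618.72 per year
Hazard insurance — $3,375.12 per year
Special assessment — $1,297.80 per year
Ground rent — $214.08 × 2 = $428.16 per year
Combined annual = $3,618.72 + $3,375.12 + $1,297.80 + $428.16 = $8,719.80
Per month = $8,719.80 ÷ 12 = $726.65
Reserve = 2 × $726.65 = $1,453.30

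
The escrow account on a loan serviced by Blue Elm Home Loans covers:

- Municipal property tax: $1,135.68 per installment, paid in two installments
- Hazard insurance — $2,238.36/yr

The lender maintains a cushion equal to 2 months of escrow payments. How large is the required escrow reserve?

Municipal property tax = $1,135.68 × 2 = $2,271.36 annually
Hazard insurance = $2,238.36 annually
Total annual escrow = $2,271.36 + $2,238.36 = $4,509.72
Per month = $4,509.72 / 12 = $375.81
Required cushion = 2 × $375.81 = $751.62

$751.62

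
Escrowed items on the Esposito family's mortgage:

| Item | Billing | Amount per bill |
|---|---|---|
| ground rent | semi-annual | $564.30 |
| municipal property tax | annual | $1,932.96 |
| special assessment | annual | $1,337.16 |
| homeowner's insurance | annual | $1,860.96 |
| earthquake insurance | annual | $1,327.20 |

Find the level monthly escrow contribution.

Ground rent = $564.30 × 2 = $1,128.60/yr
Municipal property tax = $1,932.96/yr
Special assessment = $1,337.16/yr
Homeowner's insurance = $1,860.96/yr
Earthquake insurance = $1,327.20/yr
Yearly total = $7,586.88
Per month = $7,586.88 / 12 = $632.24

$632.24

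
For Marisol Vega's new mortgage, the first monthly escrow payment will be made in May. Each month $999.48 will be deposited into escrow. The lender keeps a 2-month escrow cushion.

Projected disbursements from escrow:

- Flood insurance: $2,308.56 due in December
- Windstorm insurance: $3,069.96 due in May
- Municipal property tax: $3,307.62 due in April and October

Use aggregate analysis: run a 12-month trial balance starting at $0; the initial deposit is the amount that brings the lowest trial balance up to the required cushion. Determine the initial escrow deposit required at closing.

Cushion = 2 × $999.48 = $1,998.96
Trial balance (start $0, +$999.48 each month, − disbursements):
  May: +$999.48 − $3,069.96 → -$2,070.48
  Jun: +$999.48 → -$1,071.00
  Jul: +$999.48 → -$71.52
  Aug: +$999.48 → $927.96
  Sep: +$999.48 → $1,927.44
  Oct: +$999.48 − $3,307.62 → -$380.70
  Nov: +$999.48 → $618.78
  Dec: +$999.48 − $2,308.56 → -$690.30
  Jan: +$999.48 → $309.18
  Feb: +$999.48 → $1,308.66
  Mar: +$999.48 → $2,308.14
  Apr: +$999.48 − $3,307.62 → $0.00
Lowest trial balance = -$2,070.48 (May)
Initial deposit = cushion − low point = $1,998.96 − (-$2,070.48) = $4,069.44

$4,069.44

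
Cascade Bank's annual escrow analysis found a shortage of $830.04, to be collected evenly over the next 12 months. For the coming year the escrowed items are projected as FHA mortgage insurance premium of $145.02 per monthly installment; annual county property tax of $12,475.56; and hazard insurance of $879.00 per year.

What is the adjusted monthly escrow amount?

$1,327.07

FHA mortgage insurance premium — $145.02 × 12 = $1,740.24 per year
County property tax — $12,475.56 per year
Hazard insurance — $879.00 per year
Annual escrow total = $15,094.80
Monthly = $15,094.80 / 12 = $1,257.90
Shortage per month = $830.04 ÷ 12 = $69.17
Adjusted monthly = $1,257.90 + $69.17 = $1,327.07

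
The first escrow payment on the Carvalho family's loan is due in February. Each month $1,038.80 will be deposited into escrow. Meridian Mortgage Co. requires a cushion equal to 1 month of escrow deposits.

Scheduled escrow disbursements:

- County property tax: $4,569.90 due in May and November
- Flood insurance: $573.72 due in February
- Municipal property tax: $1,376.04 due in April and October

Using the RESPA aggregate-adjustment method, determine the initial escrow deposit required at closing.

$3,403.26

Cushion = 1 × $1,038.80 = $1,038.80
Trial balance (start $0, +$1,038.80 each month, − disbursements):
  Feb: +$1,038.80 − $573.72 → $465.08
  Mar: +$1,038.80 → $1,503.88
  Apr: +$1,038.80 − $1,376.04 → $1,166.64
  May: +$1,038.80 − $4,569.90 → -$2,364.46
  Jun: +$1,038.80 → -$1,325.66
  Jul: +$1,038.80 → -$286.86
  Aug: +$1,038.80 → $751.94
  Sep: +$1,038.80 → $1,790.74
  Oct: +$1,038.80 − $1,376.04 → $1,453.50
  Nov: +$1,038.80 − $4,569.90 → -$2,077.60
  Dec: +$1,038.80 → -$1,038.80
  Jan: +$1,038.80 → $0.00
Lowest trial balance = -$2,364.46 (May)
Initial deposit = cushion − low point = $1,038.80 − (-$2,364.46) = $3,403.26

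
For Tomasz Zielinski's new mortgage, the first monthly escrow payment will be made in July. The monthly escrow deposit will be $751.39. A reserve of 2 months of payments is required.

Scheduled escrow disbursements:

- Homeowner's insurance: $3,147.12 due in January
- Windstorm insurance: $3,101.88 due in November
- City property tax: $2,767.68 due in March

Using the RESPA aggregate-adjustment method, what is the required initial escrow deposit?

Cushion = 2 × $751.39 = $1,502.78
Trial balance (start $0, +$751.39 each month, − disbursements):
  Jul: +$751.39 → $751.39
  Aug: +$751.39 → $1,502.78
  Sep: +$751.39 → $2,254.17
  Oct: +$751.39 → $3,005.56
  Nov: +$751.39 − $3,101.88 → $655.07
  Dec: +$751.39 → $1,406.46
  Jan: +$751.39 − $3,147.12 → -$989.27
  Feb: +$751.39 → -$237.88
  Mar: +$751.39 − $2,767.68 → -$2,254.17
  Apr: +$751.39 → -$1,502.78
  May: +$751.39 → -$751.39
  Jun: +$751.39 → $0.00
Lowest trial balance = -$2,254.17 (Mar)
Initial deposit = cushion − low point = $1,502.78 − (-$2,254.17) = $3,756.95

$3,756.95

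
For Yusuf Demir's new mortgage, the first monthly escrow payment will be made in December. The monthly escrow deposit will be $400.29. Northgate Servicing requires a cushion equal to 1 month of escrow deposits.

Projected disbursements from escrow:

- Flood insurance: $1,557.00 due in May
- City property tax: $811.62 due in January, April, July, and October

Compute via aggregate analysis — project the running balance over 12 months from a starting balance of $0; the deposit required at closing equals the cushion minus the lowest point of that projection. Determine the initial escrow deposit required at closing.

Cushion = 1 × $400.29 = $400.29
Trial balance (start $0, +$400.29 each month, − disbursements):
  Dec: +$400.29 → $400.29
  Jan: +$400.29 − $811.62 → -$11.04
  Feb: +$400.29 → $389.25
  Mar: +$400.29 → $789.54
  Apr: +$400.29 − $811.62 → $378.21
  May: +$400.29 − $1,557.00 → -$778.50
  Jun: +$400.29 → -$378.21
  Jul: +$400.29 − $811.62 → -$789.54
  Aug: +$400.29 → -$389.25
  Sep: +$400.29 → $11.04
  Oct: +$400.29 − $811.62 → -$400.29
  Nov: +$400.29 → $0.00
Lowest trial balance = -$789.54 (Jul)
Initial deposit = cushion − low point = $400.29 − (-$789.54) = $1,189.83

$1,189.83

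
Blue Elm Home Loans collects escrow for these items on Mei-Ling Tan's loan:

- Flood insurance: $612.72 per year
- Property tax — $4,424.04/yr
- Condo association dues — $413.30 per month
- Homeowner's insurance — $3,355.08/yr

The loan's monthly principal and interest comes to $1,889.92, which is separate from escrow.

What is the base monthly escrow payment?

Flood insurance — $612.72 per year
Property tax — $4,424.04 per year
Condo association dues — $413.30 × 12 = $4,959.60 per year
Homeowner's insurance — $3,355.08 per year
Total per year = $13,351.44
Base monthly escrow = $13,351.44 / 12 = $1,112.62

$1,112.62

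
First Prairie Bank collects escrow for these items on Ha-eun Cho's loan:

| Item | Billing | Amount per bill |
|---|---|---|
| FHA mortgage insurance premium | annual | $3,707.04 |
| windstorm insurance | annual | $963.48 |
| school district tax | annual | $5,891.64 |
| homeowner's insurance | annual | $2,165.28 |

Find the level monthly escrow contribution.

$1,060.62

FHA mortgage insurance premium: $3,707.04
Windstorm insurance: $963.48
School district tax: $5,891.64
Homeowner's insurance: $2,165.28
Yearly total = $3,707.04 + $963.48 + $5,891.64 + $2,165.28 = $12,727.44
Per month = $12,727.44 ÷ 12 = $1,060.62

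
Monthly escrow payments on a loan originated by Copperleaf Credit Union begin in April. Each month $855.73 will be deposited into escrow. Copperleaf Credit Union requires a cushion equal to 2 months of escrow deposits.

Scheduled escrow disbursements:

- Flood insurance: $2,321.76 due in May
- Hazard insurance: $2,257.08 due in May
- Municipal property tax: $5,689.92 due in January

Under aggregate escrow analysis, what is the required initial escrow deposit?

Cushion = 2 × $855.73 = $1,711.46
Trial balance (start $0, +$855.73 each month, − disbursements):
  Apr: +$855.73 → $855.73
  May: +$855.73 − $4,578.84 → -$2,867.38
  Jun: +$855.73 → -$2,011.65
  Jul: +$855.73 → -$1,155.92
  Aug: +$855.73 → -$300.19
  Sep: +$855.73 → $555.54
  Oct: +$855.73 → $1,411.27
  Nov: +$855.73 → $2,267.00
  Dec: +$855.73 → $3,122.73
  Jan: +$855.73 − $5,689.92 → -$1,711.46
  Feb: +$855.73 → -$855.73
  Mar: +$855.73 → $0.00
Lowest trial balance = -$2,867.38 (May)
Initial deposit = cushion − low point = $1,711.46 − (-$2,867.38) = $4,578.84

$4,578.84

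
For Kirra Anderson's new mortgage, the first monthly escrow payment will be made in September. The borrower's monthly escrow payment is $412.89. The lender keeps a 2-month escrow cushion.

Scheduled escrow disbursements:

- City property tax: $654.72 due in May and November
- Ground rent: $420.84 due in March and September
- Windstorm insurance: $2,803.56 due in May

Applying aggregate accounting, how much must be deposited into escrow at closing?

Cushion = 2 × $412.89 = $825.78
Trial balance (start $0, +$412.89 each month, − disbursements):
  Sep: +$412.89 − $420.84 → -$7.95
  Oct: +$412.89 → $404.94
  Nov: +$412.89 − $654.72 → $163.11
  Dec: +$412.89 → $576.00
  Jan: +$412.89 → $988.89
  Feb: +$412.89 → $1,401.78
  Mar: +$412.89 − $420.84 → $1,393.83
  Apr: +$412.89 → $1,806.72
  May: +$412.89 − $3,458.28 → -$1,238.67
  Jun: +$412.89 → -$825.78
  Jul: +$412.89 → -$412.89
  Aug: +$412.89 → $0.00
Lowest trial balance = -$1,238.67 (May)
Initial deposit = cushion − low point = $825.78 − (-$1,238.67) = $2,064.45

$2,064.45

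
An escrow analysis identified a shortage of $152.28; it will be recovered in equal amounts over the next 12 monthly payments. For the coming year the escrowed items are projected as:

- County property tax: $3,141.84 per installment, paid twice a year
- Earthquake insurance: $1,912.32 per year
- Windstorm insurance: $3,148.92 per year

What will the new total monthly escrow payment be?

$958.10

County property tax = $3,141.84 × 2 = $6,283.68/yr
Earthquake insurance = $1,912.32/yr
Windstorm insurance = $3,148.92/yr
Combined annual = $6,283.68 + $1,912.32 + $3,148.92 = $11,344.92
Monthly escrow = $11,344.92 ÷ 12 = $945.41
Shortage spread = $152.28 ÷ 12 = $12.69/mo
New monthly escrow = $945.41 + $12.69 = $958.10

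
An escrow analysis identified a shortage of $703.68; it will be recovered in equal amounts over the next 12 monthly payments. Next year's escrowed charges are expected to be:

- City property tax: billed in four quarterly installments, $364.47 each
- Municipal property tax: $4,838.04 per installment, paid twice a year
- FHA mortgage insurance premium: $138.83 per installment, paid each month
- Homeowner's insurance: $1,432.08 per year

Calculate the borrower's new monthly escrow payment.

City property tax = $364.47 × 4 = $1,457.88 per year
Municipal property tax = $4,838.04 × 2 = $9,676.08 per year
FHA mortgage insurance premium = $138.83 × 12 = $1,665.96 per year
Homeowner's insurance = $1,432.08 per year
Yearly total = $14,232.00
Monthly = $14,232.00 ÷ 12 = $1,186.00
Monthly shortage recovery: $703.68 / 12 = $58.64
New monthly escrow = $1,186.00 + $58.64 = $1,244.64

$1,244.64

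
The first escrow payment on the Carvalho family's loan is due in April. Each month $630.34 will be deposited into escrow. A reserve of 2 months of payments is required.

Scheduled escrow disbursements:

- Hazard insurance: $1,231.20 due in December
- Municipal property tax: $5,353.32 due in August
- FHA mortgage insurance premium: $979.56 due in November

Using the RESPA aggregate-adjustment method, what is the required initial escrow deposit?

Cushion = 2 × $630.34 = $1,260.68
Trial balance (start $0, +$630.34 each month, − disbursements):
  Apr: +$630.34 → $630.34
  May: +$630.34 → $1,260.68
  Jun: +$630.34 → $1,891.02
  Jul: +$630.34 → $2,521.36
  Aug: +$630.34 − $5,353.32 → -$2,201.62
  Sep: +$630.34 → -$1,571.28
  Oct: +$630.34 → -$940.94
  Nov: +$630.34 − $979.56 → -$1,290.16
  Dec: +$630.34 − $1,231.20 → -$1,891.02
  Jan: +$630.34 → -$1,260.68
  Feb: +$630.34 → -$630.34
  Mar: +$630.34 → $0.00
Lowest trial balance = -$2,201.62 (Aug)
Initial deposit = cushion − low point = $1,260.68 − (-$2,201.62) = $3,462.30

$3,462.30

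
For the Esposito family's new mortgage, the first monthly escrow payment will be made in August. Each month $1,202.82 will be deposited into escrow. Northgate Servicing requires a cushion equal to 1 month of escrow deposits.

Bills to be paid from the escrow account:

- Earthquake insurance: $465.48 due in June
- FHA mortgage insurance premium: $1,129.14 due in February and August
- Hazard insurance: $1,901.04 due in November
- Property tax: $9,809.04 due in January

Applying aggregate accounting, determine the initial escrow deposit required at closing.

Cushion = 1 × $1,202.82 = $1,202.82
Trial balance (start $0, +$1,202.82 each month, − disbursements):
  Aug: +$1,202.82 − $1,129.14 → $73.68
  Sep: +$1,202.82 → $1,276.50
  Oct: +$1,202.82 → $2,479.32
  Nov: +$1,202.82 − $1,901.04 → $1,781.10
  Dec: +$1,202.82 → $2,983.92
  Jan: +$1,202.82 − $9,809.04 → -$5,622.30
  Feb: +$1,202.82 − $1,129.14 → -$5,548.62
  Mar: +$1,202.82 → -$4,345.80
  Apr: +$1,202.82 → -$3,142.98
  May: +$1,202.82 → -$1,940.16
  Jun: +$1,202.82 − $465.48 → -$1,202.82
  Jul: +$1,202.82 → $0.00
Lowest trial balance = -$5,622.30 (Jan)
Initial deposit = cushion − low point = $1,202.82 − (-$5,622.30) = $6,825.12

$6,825.12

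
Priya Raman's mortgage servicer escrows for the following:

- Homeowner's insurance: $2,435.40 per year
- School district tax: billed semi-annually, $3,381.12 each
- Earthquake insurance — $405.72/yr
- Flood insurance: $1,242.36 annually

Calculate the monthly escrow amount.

$903.81

Homeowner's insurance = $2,435.40/yr
School district tax = $3,381.12 × 2 = $6,762.24/yr
Earthquake insurance = $405.72/yr
Flood insurance = $1,242.36/yr
Combined annual = $10,845.72
Monthly = $10,845.72 ÷ 12 = $903.81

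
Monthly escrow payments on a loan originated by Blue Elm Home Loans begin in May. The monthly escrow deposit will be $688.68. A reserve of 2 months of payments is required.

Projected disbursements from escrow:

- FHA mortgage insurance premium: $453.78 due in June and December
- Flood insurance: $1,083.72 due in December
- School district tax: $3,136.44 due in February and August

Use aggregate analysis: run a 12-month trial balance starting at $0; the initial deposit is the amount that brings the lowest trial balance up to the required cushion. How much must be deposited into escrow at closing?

Cushion = 2 × $688.68 = $1,377.36
Trial balance (start $0, +$688.68 each month, − disbursements):
  May: +$688.68 → $688.68
  Jun: +$688.68 − $453.78 → $923.58
  Jul: +$688.68 → $1,612.26
  Aug: +$688.68 − $3,136.44 → -$835.50
  Sep: +$688.68 → -$146.82
  Oct: +$688.68 → $541.86
  Nov: +$688.68 → $1,230.54
  Dec: +$688.68 − $1,537.50 → $381.72
  Jan: +$688.68 → $1,070.40
  Feb: +$688.68 − $3,136.44 → -$1,377.36
  Mar: +$688.68 → -$688.68
  Apr: +$688.68 → $0.00
Lowest trial balance = -$1,377.36 (Feb)
Initial deposit = cushion − low point = $1,377.36 − (-$1,377.36) = $2,754.72

$2,754.72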